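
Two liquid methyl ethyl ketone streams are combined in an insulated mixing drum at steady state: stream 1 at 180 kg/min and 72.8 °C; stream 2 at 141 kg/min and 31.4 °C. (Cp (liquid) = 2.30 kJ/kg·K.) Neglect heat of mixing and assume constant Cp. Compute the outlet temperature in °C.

No heat crosses the boundary, so H_out = H_in.
Σ ṁᵢCp,ᵢTᵢ = 180×2.30×72.8 + 141×2.30×31.4 = 40322
Σ ṁᵢCp,ᵢ = 180×2.30 + 141×2.30 = 738.3
T_out = 40322 / 738.3 = 54.615 °C

T_out = 54.6 °C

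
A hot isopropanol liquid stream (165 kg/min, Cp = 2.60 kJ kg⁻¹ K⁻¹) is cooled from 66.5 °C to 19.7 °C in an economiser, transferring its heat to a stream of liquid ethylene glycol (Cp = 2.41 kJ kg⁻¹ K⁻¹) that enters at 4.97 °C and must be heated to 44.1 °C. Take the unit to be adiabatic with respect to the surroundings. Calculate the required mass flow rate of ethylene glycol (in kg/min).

Heat released by hot stream: Q = 165 × 2.60 × (66.5 − 19.7) = 20077 kJ/min
Energy balance on cold side (adiabatic exchanger): Q = ṁ_c·Cp_c·(T_c,out − T_c,in)
ṁ_c = 20077 / [2.41 × (44.1 − 4.97)] = 212.9 kg/min

ṁ_c = 213 kg/min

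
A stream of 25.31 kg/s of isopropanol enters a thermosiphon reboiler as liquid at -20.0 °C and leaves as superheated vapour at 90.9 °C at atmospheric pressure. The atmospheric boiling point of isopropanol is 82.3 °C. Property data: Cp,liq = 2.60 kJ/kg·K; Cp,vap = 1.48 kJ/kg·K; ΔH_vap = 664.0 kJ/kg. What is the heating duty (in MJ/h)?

Q = 85900 MJ/h

liquid -20.0→82.3 °C: 265.98 kJ/kg
vaporisation at 82.3 °C: 664 kJ/kg
vapour 82.3→90.9 °C: 12.728 kJ/kg
Δh = 265.98 + 664 + 12.728 = 942.71 kJ/kg
Q = ṁ·Δh = 25.31 kg/s × 942.71 kJ/kg = 23860 kJ/s
|Q| = 23860 kW = 85896 MJ/h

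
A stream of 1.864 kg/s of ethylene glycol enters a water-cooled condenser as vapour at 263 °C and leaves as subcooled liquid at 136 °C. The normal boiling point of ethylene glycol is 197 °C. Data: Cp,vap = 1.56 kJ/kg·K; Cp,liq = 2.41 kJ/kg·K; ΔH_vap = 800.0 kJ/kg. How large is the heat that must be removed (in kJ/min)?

Q_c = 117000 kJ/min

vapour 263→197 °C: -102.96 kJ/kg
condensation at 197 °C: -800 kJ/kg
liquid 197→136 °C: -147.01 kJ/kg
Δh = -102.96 + -800 + -147.01 = -1050 kJ/kg
Q = ṁ·Δh = 1.864 kg/s × -1050 kJ/kg = -1957.1 kJ/s
|Q| = 1957.1 kW = 117430 kJ/min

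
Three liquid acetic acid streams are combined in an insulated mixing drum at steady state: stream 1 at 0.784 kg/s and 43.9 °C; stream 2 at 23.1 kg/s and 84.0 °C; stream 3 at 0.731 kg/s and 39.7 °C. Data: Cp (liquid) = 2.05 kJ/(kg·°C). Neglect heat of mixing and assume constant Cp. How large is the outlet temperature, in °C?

Adiabatic, steady state ⇒ Σ ṁᵢCp,ᵢ(T_out − Tᵢ) = 0
T_out = Σ ṁᵢCp,ᵢTᵢ / Σ ṁᵢCp,ᵢ
      = 4107.9 / 50.461 = 81.407 °C

T_out = 81.4 °C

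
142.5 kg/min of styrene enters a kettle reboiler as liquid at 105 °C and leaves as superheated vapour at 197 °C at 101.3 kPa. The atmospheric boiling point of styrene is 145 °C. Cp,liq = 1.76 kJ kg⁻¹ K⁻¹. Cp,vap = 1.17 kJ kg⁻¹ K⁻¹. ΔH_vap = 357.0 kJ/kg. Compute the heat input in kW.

liquid 105→145 °C: 70.4 kJ/kg
vaporisation at 145 °C: 357 kJ/kg
vapour 145→197 °C: 60.84 kJ/kg
Δh = 70.4 + 357 + 60.84 = 488.24 kJ/kg
Q = ṁ·Δh = 142.5 kg/min × 488.24 kJ/kg = 69574 kJ/min
|Q| = 1159.6 kW

Q = 1160 kW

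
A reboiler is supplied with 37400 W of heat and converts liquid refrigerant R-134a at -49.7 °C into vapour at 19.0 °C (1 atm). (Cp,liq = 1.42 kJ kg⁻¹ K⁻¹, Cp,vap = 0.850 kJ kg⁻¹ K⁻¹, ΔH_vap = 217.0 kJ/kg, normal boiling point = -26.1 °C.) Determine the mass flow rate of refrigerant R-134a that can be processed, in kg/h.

ṁ = 466 kg/h

Δh = 1.42×(-26.1−-49.7) + 217.0 + 0.850×(19.0−-26.1) = 288.85 kJ/kg
Q = 37400 W = 37.4 kJ/s = 134640 kJ/h
ṁ = Q/Δh = 134640 / 288.85 = 466.13 kg/h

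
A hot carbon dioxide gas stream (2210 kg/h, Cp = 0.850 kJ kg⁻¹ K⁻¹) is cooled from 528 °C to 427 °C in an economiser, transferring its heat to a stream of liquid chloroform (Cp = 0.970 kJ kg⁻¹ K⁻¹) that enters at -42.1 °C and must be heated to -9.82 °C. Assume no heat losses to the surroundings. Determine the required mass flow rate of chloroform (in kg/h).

ṁ_c = 6060 kg/h

Heat released by hot stream: Q = 2210 × 0.850 × (528 − 427) = 189730 kJ/h
Energy balance on cold side (adiabatic exchanger): Q = ṁ_c·Cp_c·(T_c,out − T_c,in)
ṁ_c = 189730 / [0.970 × (-9.82 − -42.1)] = 6059.4 kg/h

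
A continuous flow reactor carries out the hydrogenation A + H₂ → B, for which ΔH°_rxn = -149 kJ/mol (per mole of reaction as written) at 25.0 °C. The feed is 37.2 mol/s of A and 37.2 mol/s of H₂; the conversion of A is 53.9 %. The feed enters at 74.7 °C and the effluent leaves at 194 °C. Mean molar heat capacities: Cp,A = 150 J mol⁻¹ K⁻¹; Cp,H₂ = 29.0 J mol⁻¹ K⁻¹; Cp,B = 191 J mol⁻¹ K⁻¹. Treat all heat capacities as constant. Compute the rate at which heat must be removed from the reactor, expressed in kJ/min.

Q_out = 129000 kJ/min

Extent of reaction ξ = 0.539 × 37.2 = 20.051 mol/s
Reaction term: ξ·ΔH°_rxn = 20.051 × -149 = -2987.6 kJ/s
Sensible, feed 74.7→25 °C: -330.94 kJ/s
Outlet flows (mol/s): A 17.149, H₂ 17.149, B 20.051
Sensible, products 25→194 °C: 1166 kJ/s
Q = ΔH = -2152.5 kJ/s = -2152.5 kW
Heat removed = 129150 kJ/min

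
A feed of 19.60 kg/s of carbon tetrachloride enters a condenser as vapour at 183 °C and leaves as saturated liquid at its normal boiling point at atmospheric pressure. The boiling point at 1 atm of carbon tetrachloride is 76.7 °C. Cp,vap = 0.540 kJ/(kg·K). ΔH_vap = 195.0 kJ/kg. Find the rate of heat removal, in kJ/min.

vapour 183→76.7 °C: -57.402 kJ/kg
condensation at 76.7 °C: -195 kJ/kg
Δh = -57.402 + -195 = -252.4 kJ/kg
Q = ṁ·Δh = 19.60 kg/s × -252.4 kJ/kg = -4947.1 kJ/s
|Q| = 4947.1 kW = 296820 kJ/min

Q_c = 297000 kJ/min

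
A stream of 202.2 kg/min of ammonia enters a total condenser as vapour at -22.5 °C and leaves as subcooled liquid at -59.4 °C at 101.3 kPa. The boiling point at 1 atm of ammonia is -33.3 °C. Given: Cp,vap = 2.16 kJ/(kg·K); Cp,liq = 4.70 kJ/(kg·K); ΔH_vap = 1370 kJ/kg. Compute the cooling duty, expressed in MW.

Q_c = 5.11 MW

vapour -22.5→-33.3 °C: -23.328 kJ/kg
condensation at -33.3 °C: -1370 kJ/kg
liquid -33.3→-59.4 °C: -122.67 kJ/kg
Δh = -23.328 + -1370 + -122.67 = -1516 kJ/kg
Q = ṁ·Δh = 202.2 kg/min × -1516 kJ/kg = -306530 kJ/min
|Q| = 5108.9 kW = 5.1089 MW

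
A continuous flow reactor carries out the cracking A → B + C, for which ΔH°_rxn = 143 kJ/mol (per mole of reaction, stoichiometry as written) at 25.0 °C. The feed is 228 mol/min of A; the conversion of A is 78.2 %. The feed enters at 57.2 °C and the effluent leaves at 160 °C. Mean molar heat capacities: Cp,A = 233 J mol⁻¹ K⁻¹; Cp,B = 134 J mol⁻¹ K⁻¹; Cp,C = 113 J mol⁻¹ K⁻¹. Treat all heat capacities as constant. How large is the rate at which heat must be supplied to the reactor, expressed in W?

Q_in = 522000 W

Extent of reaction ξ = 0.782 × 228 = 178.3 mol/min
Reaction term: ξ·ΔH°_rxn = 178.3 × 143 = 25496 kJ/min
Sensible, feed 57.2→25 °C: -1710.6 kJ/min
Outlet flows (mol/min): A 49.704, B 178.3, C 178.3
Sensible, products 25→160 °C: 7508.7 kJ/min
Q = ΔH = 31294 kJ/min = 521.57 kW
Heat supplied = 521570 W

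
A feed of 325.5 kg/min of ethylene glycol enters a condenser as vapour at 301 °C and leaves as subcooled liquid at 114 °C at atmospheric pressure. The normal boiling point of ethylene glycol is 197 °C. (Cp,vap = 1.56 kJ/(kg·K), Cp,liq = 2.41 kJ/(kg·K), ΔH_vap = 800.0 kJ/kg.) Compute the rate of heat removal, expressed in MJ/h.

Q_c = 22700 MJ/h

vapour 301→197 °C: -162.24 kJ/kg
condensation at 197 °C: -800 kJ/kg
liquid 197→114 °C: -200.03 kJ/kg
Δh = -162.24 + -800 + -200.03 = -1162.3 kJ/kg
Q = ṁ·Δh = 325.5 kg/min × -1162.3 kJ/kg = -378320 kJ/min
|Q| = 6305.3 kW = 22699 MJ/h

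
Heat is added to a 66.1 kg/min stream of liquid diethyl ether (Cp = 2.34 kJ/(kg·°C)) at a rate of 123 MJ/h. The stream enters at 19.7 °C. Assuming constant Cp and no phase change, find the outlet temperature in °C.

Q = 123 MJ/h = 2050 kJ/min
ΔT = Q/(ṁ·Cp) = 2050/(66.1×2.34) = 13.254 K
T_out = 19.7 + 13.254 = 32.954 °C

T_out = 33.0 °C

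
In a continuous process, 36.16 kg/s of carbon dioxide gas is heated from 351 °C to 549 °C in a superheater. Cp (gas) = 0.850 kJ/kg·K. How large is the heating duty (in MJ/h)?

Q = 21900 MJ/h

Q = ṁ·Cp·ΔT = 36.16 × 0.850 × (549 − 351) = 6085.7 kJ/s
Heating duty = 21909 MJ/h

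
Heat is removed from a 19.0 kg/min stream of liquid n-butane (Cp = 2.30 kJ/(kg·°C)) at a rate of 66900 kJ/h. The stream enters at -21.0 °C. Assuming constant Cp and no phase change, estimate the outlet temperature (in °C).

T_out = -46.5 °C

Q = 66900 kJ/h = 1115 kJ/min
ΔT = Q/(ṁ·Cp) = 1115/(19.0×2.30) = 25.515 K
T_out = -21.0 − 25.515 = -46.515 °C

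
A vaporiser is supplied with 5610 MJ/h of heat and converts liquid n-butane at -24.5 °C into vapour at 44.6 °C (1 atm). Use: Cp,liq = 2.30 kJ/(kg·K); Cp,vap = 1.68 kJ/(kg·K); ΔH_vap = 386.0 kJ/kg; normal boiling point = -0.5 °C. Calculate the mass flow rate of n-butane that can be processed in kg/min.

ṁ = 181 kg/min

Δh = 2.30×(-0.5−-24.5) + 386.0 + 1.68×(44.6−-0.5) = 516.97 kJ/kg
Q = 5610 MJ/h = 1558.3 kJ/s = 93500 kJ/min
ṁ = Q/Δh = 93500 / 516.97 = 180.86 kg/min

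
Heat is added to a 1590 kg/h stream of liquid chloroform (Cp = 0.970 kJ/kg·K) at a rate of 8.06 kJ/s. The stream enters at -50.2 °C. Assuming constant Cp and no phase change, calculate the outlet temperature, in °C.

T_out = -31.4 °C

Q = 8.06 kJ/s = 29016 kJ/h
ΔT = Q/(ṁ·Cp) = 29016/(1590×0.970) = 18.813 K
T_out = -50.2 + 18.813 = -31.387 °C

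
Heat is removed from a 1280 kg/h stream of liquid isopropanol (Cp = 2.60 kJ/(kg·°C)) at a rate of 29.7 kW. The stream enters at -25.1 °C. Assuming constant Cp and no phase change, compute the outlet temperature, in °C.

T_out = -57.2 °C

Q = 29.7 kW = 106920 kJ/h
ΔT = Q/(ṁ·Cp) = 106920/(1280×2.60) = 32.127 K
T_out = -25.1 − 32.127 = -57.227 °C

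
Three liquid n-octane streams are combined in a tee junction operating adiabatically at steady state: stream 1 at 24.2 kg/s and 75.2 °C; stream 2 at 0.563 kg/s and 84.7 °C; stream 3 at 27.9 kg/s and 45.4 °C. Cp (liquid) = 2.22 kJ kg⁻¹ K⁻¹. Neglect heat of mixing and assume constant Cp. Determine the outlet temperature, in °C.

T_out = 59.5 °C

Adiabatic, steady state ⇒ Σ ṁᵢCp,ᵢ(T_out − Tᵢ) = 0
Σ ṁᵢCp,ᵢTᵢ = 24.2×2.22×75.2 + 0.563×2.22×84.7 + 27.9×2.22×45.4 = 6957.9
Σ ṁᵢCp,ᵢ = 24.2×2.22 + 0.563×2.22 + 27.9×2.22 = 116.91
T_out = 6957.9 / 116.91 = 59.514 °C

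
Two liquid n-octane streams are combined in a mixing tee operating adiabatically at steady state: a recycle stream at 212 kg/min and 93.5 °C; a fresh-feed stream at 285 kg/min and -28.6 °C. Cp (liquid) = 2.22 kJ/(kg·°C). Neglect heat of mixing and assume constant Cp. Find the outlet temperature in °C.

T_out = 23.5 °C

Adiabatic, steady state ⇒ Σ ṁᵢCp,ᵢ(T_out − Tᵢ) = 0
T_out = Σ ṁᵢCp,ᵢTᵢ / Σ ṁᵢCp,ᵢ
      = 25910 / 1103.3 = 23.483 °C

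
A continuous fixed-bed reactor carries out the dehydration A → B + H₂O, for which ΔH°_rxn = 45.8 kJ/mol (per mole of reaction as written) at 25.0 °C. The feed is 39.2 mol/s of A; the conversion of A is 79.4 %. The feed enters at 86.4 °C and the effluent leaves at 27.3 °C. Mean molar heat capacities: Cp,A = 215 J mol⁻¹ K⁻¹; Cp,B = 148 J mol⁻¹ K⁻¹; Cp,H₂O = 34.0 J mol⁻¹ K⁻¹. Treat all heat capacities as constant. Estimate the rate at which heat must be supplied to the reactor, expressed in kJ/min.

Q_in = 55500 kJ/min

Extent of reaction ξ = 0.794 × 39.2 = 31.125 mol/s
Reaction term: ξ·ΔH°_rxn = 31.125 × 45.8 = 1425.5 kJ/s
Sensible, feed 86.4→25 °C: -517.48 kJ/s
Outlet flows (mol/s): A 8.0752, B 31.125, H₂O 31.125
Sensible, products 25→27.3 °C: 17.022 kJ/s
Q = ΔH = 925.06 kJ/s = 925.06 kW
Heat supplied = 55504 kJ/min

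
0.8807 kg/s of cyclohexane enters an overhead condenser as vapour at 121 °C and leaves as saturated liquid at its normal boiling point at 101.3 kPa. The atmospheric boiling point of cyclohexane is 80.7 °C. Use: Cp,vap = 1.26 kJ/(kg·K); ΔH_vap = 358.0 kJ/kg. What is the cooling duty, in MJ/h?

Q_c = 1300 MJ/h

vapour 121→80.7 °C: -50.778 kJ/kg
condensation at 80.7 °C: -358 kJ/kg
Δh = -50.778 + -358 = -408.78 kJ/kg
Q = ṁ·Δh = 0.8807 kg/s × -408.78 kJ/kg = -360.01 kJ/s
|Q| = 360.01 kW = 1296 MJ/h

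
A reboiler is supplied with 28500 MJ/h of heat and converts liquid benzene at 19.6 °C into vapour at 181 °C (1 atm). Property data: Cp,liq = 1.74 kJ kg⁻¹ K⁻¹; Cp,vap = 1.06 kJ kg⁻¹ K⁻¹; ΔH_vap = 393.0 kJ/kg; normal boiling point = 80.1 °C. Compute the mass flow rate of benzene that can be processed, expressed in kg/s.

ṁ = 13.1 kg/s

Δh = 1.74×(80.1−19.6) + 393.0 + 1.06×(181−80.1) = 605.22 kJ/kg
Q = 28500 MJ/h = 7916.7 kJ/s = 7916.7 kJ/s
ṁ = Q/Δh = 7916.7 / 605.22 = 13.081 kg/s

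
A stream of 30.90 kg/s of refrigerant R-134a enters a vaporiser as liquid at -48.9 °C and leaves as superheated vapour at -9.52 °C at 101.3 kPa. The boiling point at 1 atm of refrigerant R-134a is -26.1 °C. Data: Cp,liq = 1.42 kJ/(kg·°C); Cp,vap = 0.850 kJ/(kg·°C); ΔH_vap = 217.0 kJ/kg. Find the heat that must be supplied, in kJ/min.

Q = 488000 kJ/min

liquid -48.9→-26.1 °C: 32.376 kJ/kg
vaporisation at -26.1 °C: 217 kJ/kg
vapour -26.1→-9.52 °C: 14.093 kJ/kg
Δh = 32.376 + 217 + 14.093 = 263.47 kJ/kg
Q = ṁ·Δh = 30.90 kg/s × 263.47 kJ/kg = 8141.2 kJ/s
|Q| = 8141.2 kW = 488470 kJ/min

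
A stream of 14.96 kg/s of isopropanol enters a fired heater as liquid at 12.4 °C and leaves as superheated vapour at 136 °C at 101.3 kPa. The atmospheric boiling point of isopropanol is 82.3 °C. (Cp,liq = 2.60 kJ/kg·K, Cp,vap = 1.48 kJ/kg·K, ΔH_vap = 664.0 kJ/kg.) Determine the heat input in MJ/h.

Q = 49800 MJ/h

liquid 12.4→82.3 °C: 181.74 kJ/kg
vaporisation at 82.3 °C: 664 kJ/kg
vapour 82.3→136 °C: 79.476 kJ/kg
Δh = 181.74 + 664 + 79.476 = 925.22 kJ/kg
Q = ṁ·Δh = 14.96 kg/s × 925.22 kJ/kg = 13841 kJ/s
|Q| = 13841 kW = 49828 MJ/h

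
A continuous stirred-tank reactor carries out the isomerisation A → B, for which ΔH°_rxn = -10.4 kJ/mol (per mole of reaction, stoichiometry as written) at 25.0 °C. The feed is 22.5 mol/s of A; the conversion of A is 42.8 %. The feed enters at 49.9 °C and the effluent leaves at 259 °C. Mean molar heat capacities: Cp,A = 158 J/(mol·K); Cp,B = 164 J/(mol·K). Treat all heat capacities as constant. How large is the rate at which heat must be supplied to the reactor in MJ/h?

Q_in = 2360 MJ/h

Extent of reaction ξ = 0.428 × 22.5 = 9.63 mol/s
Reaction term: ξ·ΔH°_rxn = 9.63 × -10.4 = -100.15 kJ/s
Sensible, feed 49.9→25 °C: -88.519 kJ/s
Outlet flows (mol/s): A 12.87, B 9.63
Sensible, products 25→259 °C: 845.39 kJ/s
Q = ΔH = 656.72 kJ/s = 656.72 kW
Heat supplied = 2364.2 MJ/h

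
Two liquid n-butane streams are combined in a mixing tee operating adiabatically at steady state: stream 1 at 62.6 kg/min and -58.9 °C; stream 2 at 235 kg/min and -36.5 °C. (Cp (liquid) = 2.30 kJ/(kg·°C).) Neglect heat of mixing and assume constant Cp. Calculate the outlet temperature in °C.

T_out = -41.2 °C

No heat crosses the boundary, so H_out = H_in.
Σ ṁᵢCp,ᵢTᵢ = 62.6×2.30×-58.9 + 235×2.30×-36.5 = -28209
Σ ṁᵢCp,ᵢ = 62.6×2.30 + 235×2.30 = 684.48
T_out = -28209 / 684.48 = -41.212 °C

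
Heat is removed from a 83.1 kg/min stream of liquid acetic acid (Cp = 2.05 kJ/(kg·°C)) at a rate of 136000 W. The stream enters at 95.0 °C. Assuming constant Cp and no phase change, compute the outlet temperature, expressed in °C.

Q = 136000 W = 8160 kJ/min
ΔT = Q/(ṁ·Cp) = 8160/(83.1×2.05) = 47.9 K
T_out = 95.0 − 47.9 = 47.1 °C

T_out = 47.1 °C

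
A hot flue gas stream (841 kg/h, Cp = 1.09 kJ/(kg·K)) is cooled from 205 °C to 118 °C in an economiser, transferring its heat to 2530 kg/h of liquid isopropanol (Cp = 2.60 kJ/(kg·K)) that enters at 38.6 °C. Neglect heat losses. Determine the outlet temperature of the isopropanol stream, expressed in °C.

T_c,out = 50.7 °C

Heat released by hot stream: Q = 841 × 1.09 × (205 − 118) = 79752 kJ/h
Energy balance on cold side (adiabatic exchanger): Q = ṁ_c·Cp_c·(T_c,out − T_c,in)
T_c,out = 38.6 + 79752/(2530 × 2.60) = 50.724 °C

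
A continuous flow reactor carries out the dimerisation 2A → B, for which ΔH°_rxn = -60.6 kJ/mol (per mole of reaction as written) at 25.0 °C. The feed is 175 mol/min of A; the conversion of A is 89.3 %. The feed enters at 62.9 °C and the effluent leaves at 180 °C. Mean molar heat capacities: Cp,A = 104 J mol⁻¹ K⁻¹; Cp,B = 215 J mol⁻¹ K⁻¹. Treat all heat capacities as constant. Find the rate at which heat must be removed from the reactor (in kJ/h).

Extent of reaction ξ = 0.893 × 175 / 2 = 78.138 mol/min
Reaction term: ξ·ΔH°_rxn = 78.138 × -60.6 = -4735.1 kJ/min
Sensible, feed 62.9→25 °C: -689.78 kJ/min
Outlet flows (mol/min): A 18.725, B 78.138
Sensible, products 25→180 °C: 2905.8 kJ/min
Q = ΔH = -2519.1 kJ/min = -41.986 kW
Heat removed = 151150 kJ/h

Q_out = 151000 kJ/h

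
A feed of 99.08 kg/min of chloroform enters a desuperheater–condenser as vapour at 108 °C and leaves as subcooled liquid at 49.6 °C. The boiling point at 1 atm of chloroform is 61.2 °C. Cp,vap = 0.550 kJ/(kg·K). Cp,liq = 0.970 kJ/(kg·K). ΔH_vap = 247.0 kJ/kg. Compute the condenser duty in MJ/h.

Q_c = 1690 MJ/h

vapour 108→61.2 °C: -25.74 kJ/kg
condensation at 61.2 °C: -247 kJ/kg
liquid 61.2→49.6 °C: -11.252 kJ/kg
Δh = -25.74 + -247 + -11.252 = -283.99 kJ/kg
Q = ṁ·Δh = 99.08 kg/min × -283.99 kJ/kg = -28138 kJ/min
|Q| = 468.97 kW = 1688.3 MJ/h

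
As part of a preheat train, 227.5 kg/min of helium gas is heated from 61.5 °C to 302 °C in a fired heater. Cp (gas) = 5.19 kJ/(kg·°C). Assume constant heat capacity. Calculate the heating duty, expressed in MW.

Q = 4.73 MW

Q = ṁ·Cp·ΔT = 227.5 × 5.19 × (302 − 61.5) = 283960 kJ/min
Converting: 283960 / 60 s = 4732.7 kW
Heating duty = 4.7327 MW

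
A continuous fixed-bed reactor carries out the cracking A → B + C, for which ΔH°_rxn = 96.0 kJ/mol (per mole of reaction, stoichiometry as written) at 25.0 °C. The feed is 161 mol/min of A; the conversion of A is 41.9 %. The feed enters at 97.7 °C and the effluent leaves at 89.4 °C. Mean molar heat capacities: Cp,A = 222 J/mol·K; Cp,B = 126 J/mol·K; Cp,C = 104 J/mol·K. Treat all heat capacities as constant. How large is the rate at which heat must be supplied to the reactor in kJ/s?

Extent of reaction ξ = 0.419 × 161 = 67.459 mol/min
Reaction term: ξ·ΔH°_rxn = 67.459 × 96.0 = 6476.1 kJ/min
Sensible, feed 97.7→25 °C: -2598.4 kJ/min
Outlet flows (mol/min): A 93.541, B 67.459, C 67.459
Sensible, products 25→89.4 °C: 2336.5 kJ/min
Q = ΔH = 6214.2 kJ/min = 103.57 kW
Heat supplied = 103.57 kJ/s

Q_in = 104 kJ/s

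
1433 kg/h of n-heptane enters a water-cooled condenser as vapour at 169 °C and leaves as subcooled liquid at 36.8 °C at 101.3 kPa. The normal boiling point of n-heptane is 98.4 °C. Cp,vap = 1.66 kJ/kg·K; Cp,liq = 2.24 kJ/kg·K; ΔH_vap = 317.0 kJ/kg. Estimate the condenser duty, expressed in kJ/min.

vapour 169→98.4 °C: -117.2 kJ/kg
condensation at 98.4 °C: -317 kJ/kg
liquid 98.4→36.8 °C: -137.98 kJ/kg
Δh = -117.2 + -317 + -137.98 = -572.18 kJ/kg
Q = ṁ·Δh = 1433 kg/h × -572.18 kJ/kg = -819930 kJ/h
|Q| = 227.76 kW = 13666 kJ/min

Q_c = 13700 kJ/min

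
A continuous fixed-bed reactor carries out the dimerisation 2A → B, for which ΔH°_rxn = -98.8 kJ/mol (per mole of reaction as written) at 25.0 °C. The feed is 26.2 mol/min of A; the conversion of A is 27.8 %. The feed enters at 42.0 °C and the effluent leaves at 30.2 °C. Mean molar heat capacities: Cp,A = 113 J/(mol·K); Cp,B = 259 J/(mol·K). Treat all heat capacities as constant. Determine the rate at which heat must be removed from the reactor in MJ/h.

Q_out = 23.6 MJ/h

Extent of reaction ξ = 0.278 × 26.2 / 2 = 3.6418 mol/min
Reaction term: ξ·ΔH°_rxn = 3.6418 × -98.8 = -359.81 kJ/min
Sensible, feed 42.0→25 °C: -50.33 kJ/min
Outlet flows (mol/min): A 18.916, B 3.6418
Sensible, products 25→30.2 °C: 16.02 kJ/min
Q = ΔH = -394.12 kJ/min = -6.5687 kW
Heat removed = 23.647 MJ/h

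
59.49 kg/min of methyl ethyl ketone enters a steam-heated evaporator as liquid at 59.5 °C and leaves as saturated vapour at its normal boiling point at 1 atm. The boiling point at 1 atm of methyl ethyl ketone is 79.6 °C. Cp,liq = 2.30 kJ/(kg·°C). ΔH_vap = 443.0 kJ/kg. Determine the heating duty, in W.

liquid 59.5→79.6 °C: 46.23 kJ/kg
vaporisation at 79.6 °C: 443 kJ/kg
Δh = 46.23 + 443 = 489.23 kJ/kg
Q = ṁ·Δh = 59.49 kg/min × 489.23 kJ/kg = 29104 kJ/min
|Q| = 485.07 kW = 485070 W

Q = 485000 W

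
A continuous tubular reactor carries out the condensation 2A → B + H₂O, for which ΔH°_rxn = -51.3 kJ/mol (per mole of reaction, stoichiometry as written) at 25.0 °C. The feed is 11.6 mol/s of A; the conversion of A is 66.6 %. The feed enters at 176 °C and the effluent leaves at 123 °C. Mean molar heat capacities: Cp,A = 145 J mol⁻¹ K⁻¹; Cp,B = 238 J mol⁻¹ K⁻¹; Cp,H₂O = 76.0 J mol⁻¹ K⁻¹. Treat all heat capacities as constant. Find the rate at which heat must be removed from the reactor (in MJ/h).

Extent of reaction ξ = 0.666 × 11.6 / 2 = 3.8628 mol/s
Reaction term: ξ·ΔH°_rxn = 3.8628 × -51.3 = -198.16 kJ/s
Sensible, feed 176→25 °C: -253.98 kJ/s
Outlet flows (mol/s): A 3.8744, B 3.8628, H₂O 3.8628
Sensible, products 25→123 °C: 173.92 kJ/s
Q = ΔH = -278.22 kJ/s = -278.22 kW
Heat removed = 1001.6 MJ/h

Q_out = 1000 MJ/h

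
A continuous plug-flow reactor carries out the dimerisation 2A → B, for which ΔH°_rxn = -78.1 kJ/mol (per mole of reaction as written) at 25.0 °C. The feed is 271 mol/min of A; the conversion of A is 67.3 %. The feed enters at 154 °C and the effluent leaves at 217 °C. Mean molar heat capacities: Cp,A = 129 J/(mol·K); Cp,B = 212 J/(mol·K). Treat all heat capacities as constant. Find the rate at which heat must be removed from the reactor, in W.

Q_out = 95400 W

Extent of reaction ξ = 0.673 × 271 / 2 = 91.192 mol/min
Reaction term: ξ·ΔH°_rxn = 91.192 × -78.1 = -7122.1 kJ/min
Sensible, feed 154→25 °C: -4509.7 kJ/min
Outlet flows (mol/min): A 88.617, B 91.192
Sensible, products 25→217 °C: 5906.7 kJ/min
Q = ΔH = -5725 kJ/min = -95.417 kW
Heat removed = 95417 W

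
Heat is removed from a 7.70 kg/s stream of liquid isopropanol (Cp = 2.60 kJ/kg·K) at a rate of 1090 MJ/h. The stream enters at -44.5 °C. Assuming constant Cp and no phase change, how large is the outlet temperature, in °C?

T_out = -59.6 °C

Q = 1090 MJ/h = 302.78 kJ/s
ΔT = Q/(ṁ·Cp) = 302.78/(7.70×2.60) = 15.124 K
T_out = -44.5 − 15.124 = -59.624 °C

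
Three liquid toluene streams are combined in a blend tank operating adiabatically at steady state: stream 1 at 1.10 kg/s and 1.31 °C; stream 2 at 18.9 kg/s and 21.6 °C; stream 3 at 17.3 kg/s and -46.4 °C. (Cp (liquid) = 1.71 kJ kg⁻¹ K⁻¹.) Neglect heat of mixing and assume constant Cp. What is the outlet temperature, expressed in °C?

No heat crosses the boundary, so H_out = H_in.
T_out = Σ ṁᵢCp,ᵢTᵢ / Σ ṁᵢCp,ᵢ
      = -672.1 / 63.783 = -10.537 °C

T_out = -10.5 °C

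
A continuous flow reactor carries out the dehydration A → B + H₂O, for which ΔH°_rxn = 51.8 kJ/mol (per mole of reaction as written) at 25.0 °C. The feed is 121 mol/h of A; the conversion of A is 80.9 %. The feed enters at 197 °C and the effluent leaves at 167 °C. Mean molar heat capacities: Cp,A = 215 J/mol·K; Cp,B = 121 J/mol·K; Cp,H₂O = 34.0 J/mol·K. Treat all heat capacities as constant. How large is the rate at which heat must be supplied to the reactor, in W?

Extent of reaction ξ = 0.809 × 121 = 97.889 mol/h
Reaction term: ξ·ΔH°_rxn = 97.889 × 51.8 = 5070.7 kJ/h
Sensible, feed 197→25 °C: -4474.6 kJ/h
Outlet flows (mol/h): A 23.111, B 97.889, H₂O 97.889
Sensible, products 25→167 °C: 2860.1 kJ/h
Q = ΔH = 3456.2 kJ/h = 0.96005 kW
Heat supplied = 960.05 W

Q_in = 960 W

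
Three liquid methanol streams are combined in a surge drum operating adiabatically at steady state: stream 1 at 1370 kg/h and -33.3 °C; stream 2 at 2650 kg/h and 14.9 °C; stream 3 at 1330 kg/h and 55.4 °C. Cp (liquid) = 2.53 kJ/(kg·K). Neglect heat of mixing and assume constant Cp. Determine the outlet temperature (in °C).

Energy balance with Q = 0: Σ ṁᵢCp,ᵢ(T_out − Tᵢ) = 0
Σ ṁᵢCp,ᵢTᵢ = 1370×2.53×-33.3 + 2650×2.53×14.9 + 1330×2.53×55.4 = 170890
Σ ṁᵢCp,ᵢ = 1370×2.53 + 2650×2.53 + 1330×2.53 = 13535
T_out = 170890 / 13535 = 12.625 °C

T_out = 12.6 °C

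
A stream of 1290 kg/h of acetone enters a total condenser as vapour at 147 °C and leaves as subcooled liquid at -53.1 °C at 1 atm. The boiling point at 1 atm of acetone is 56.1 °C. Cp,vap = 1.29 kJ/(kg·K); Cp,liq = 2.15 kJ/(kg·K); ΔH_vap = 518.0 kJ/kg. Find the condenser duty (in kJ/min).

Q_c = 18700 kJ/min

vapour 147→56.1 °C: -117.26 kJ/kg
condensation at 56.1 °C: -518 kJ/kg
liquid 56.1→-53.1 °C: -234.78 kJ/kg
Δh = -117.26 + -518 + -234.78 = -870.04 kJ/kg
Q = ṁ·Δh = 1290 kg/h × -870.04 kJ/kg = -1.1224e+06 kJ/h
|Q| = 311.76 kW = 18706 kJ/min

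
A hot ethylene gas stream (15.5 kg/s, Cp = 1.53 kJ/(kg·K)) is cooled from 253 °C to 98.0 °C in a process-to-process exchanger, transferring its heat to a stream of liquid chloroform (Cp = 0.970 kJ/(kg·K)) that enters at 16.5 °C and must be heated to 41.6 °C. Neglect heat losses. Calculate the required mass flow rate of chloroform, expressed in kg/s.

Heat released by hot stream: Q = 15.5 × 1.53 × (253 − 98.0) = 3675.8 kJ/s
Energy balance on cold side (adiabatic exchanger): Q = ṁ_c·Cp_c·(T_c,out − T_c,in)
ṁ_c = 3675.8 / [0.970 × (41.6 − 16.5)] = 150.98 kg/s

ṁ_c = 151 kg/s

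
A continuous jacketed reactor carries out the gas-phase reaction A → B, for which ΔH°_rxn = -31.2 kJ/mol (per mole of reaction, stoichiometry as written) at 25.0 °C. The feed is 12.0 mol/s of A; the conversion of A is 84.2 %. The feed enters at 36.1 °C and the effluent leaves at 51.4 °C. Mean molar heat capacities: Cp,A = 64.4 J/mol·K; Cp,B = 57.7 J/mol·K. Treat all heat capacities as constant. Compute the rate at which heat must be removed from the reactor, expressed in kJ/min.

Q_out = 18300 kJ/min

Extent of reaction ξ = 0.842 × 12.0 = 10.104 mol/s
Reaction term: ξ·ΔH°_rxn = 10.104 × -31.2 = -315.24 kJ/s
Sensible, feed 36.1→25 °C: -8.5781 kJ/s
Outlet flows (mol/s): A 1.896, B 10.104
Sensible, products 25→51.4 °C: 18.615 kJ/s
Q = ΔH = -305.21 kJ/s = -305.21 kW
Heat removed = 18312 kJ/min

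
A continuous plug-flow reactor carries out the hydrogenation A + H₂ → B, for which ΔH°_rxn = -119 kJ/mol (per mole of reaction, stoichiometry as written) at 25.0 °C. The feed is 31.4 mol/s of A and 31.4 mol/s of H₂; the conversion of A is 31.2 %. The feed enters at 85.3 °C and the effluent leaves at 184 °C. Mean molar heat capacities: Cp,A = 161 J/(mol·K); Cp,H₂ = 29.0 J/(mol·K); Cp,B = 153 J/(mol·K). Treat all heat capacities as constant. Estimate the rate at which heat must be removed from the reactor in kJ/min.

Q_out = 38100 kJ/min

Extent of reaction ξ = 0.312 × 31.4 = 9.7968 mol/s
Reaction term: ξ·ΔH°_rxn = 9.7968 × -119 = -1165.8 kJ/s
Sensible, feed 85.3→25 °C: -359.75 kJ/s
Outlet flows (mol/s): A 21.603, H₂ 21.603, B 9.7968
Sensible, products 25→184 °C: 890.96 kJ/s
Q = ΔH = -634.61 kJ/s = -634.61 kW
Heat removed = 38077 kJ/min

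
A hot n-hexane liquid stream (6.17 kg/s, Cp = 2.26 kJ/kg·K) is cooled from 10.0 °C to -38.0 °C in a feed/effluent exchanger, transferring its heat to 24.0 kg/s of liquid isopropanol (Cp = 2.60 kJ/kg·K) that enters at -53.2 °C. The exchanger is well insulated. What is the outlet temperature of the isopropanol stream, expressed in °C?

T_c,out = -42.5 °C

Heat released by hot stream: Q = 6.17 × 2.26 × (10.0 − -38.0) = 669.32 kJ/s
Energy balance on cold side (adiabatic exchanger): Q = ṁ_c·Cp_c·(T_c,out − T_c,in)
T_c,out = -53.2 + 669.32/(24.0 × 2.60) = -42.474 °C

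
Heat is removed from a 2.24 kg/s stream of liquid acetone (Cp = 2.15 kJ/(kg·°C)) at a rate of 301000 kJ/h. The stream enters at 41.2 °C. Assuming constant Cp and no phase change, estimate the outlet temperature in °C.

T_out = 23.8 °C

Q = 301000 kJ/h = 83.611 kJ/s
ΔT = Q/(ṁ·Cp) = 83.611/(2.24×2.15) = 17.361 K
T_out = 41.2 − 17.361 = 23.839 °C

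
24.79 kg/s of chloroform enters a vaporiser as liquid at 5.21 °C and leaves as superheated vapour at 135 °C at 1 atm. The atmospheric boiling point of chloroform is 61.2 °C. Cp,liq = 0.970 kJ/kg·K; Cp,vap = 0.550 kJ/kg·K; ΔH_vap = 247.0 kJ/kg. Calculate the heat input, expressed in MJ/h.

Q = 30500 MJ/h

liquid 5.21→61.2 °C: 54.31 kJ/kg
vaporisation at 61.2 °C: 247 kJ/kg
vapour 61.2→135 °C: 40.59 kJ/kg
Δh = 54.31 + 247 + 40.59 = 341.9 kJ/kg
Q = ṁ·Δh = 24.79 kg/s × 341.9 kJ/kg = 8475.7 kJ/s
|Q| = 8475.7 kW = 30513 MJ/h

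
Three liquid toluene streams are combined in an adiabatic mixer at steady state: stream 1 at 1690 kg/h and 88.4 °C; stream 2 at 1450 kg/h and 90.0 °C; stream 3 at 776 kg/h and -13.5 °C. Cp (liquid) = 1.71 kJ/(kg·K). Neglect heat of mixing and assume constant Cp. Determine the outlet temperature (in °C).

No heat crosses the boundary, so H_out = H_in.
Σ ṁᵢCp,ᵢTᵢ = 1690×1.71×88.4 + 1450×1.71×90.0 + 776×1.71×-13.5 = 460710
Σ ṁᵢCp,ᵢ = 1690×1.71 + 1450×1.71 + 776×1.71 = 6696.4
T_out = 460710 / 6696.4 = 68.8 °C

T_out = 68.8 °C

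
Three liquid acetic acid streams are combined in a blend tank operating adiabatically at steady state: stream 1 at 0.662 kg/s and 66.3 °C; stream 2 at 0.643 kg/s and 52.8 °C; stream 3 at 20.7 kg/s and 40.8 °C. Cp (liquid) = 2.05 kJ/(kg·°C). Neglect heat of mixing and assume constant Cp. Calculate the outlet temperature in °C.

Energy balance with Q = 0: Σ ṁᵢCp,ᵢ(T_out − Tᵢ) = 0
Σ ṁᵢCp,ᵢTᵢ = 0.662×2.05×66.3 + 0.643×2.05×52.8 + 20.7×2.05×40.8 = 1890.9
Σ ṁᵢCp,ᵢ = 0.662×2.05 + 0.643×2.05 + 20.7×2.05 = 45.11
T_out = 1890.9 / 45.11 = 41.918 °C

T_out = 41.9 °C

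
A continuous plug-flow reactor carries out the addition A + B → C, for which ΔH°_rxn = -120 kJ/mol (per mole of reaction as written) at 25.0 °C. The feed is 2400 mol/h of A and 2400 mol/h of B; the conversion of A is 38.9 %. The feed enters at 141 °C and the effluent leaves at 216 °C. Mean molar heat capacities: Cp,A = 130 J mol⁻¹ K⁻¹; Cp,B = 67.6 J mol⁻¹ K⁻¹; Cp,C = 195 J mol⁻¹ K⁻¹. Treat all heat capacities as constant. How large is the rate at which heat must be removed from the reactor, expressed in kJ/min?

Extent of reaction ξ = 0.389 × 2400 = 933.6 mol/h
Reaction term: ξ·ΔH°_rxn = 933.6 × -120 = -112030 kJ/h
Sensible, feed 141→25 °C: -55012 kJ/h
Outlet flows (mol/h): A 1466.4, B 1466.4, C 933.6
Sensible, products 25→216 °C: 90116 kJ/h
Q = ΔH = -76928 kJ/h = -21.369 kW
Heat removed = 1282.1 kJ/min

Q_out = 1280 kJ/min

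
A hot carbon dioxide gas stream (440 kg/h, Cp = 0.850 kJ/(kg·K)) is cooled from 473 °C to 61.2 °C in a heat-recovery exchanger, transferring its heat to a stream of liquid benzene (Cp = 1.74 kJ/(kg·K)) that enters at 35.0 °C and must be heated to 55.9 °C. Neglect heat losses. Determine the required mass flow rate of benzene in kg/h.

Heat released by hot stream: Q = 440 × 0.850 × (473 − 61.2) = 154010 kJ/h
Energy balance on cold side (adiabatic exchanger): Q = ṁ_c·Cp_c·(T_c,out − T_c,in)
ṁ_c = 154010 / [1.74 × (55.9 − 35.0)] = 4235.1 kg/h

ṁ_c = 4240 kg/h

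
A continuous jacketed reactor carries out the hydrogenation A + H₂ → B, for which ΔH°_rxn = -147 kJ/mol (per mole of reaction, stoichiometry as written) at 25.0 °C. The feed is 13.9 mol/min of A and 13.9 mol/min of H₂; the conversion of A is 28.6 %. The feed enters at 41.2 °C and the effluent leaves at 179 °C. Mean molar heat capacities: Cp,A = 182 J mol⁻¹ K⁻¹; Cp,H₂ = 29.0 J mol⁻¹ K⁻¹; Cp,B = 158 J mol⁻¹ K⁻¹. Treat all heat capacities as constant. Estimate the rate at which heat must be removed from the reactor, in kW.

Extent of reaction ξ = 0.286 × 13.9 = 3.9754 mol/min
Reaction term: ξ·ΔH°_rxn = 3.9754 × -147 = -584.38 kJ/min
Sensible, feed 41.2→25 °C: -47.513 kJ/min
Outlet flows (mol/min): A 9.9246, H₂ 9.9246, B 3.9754
Sensible, products 25→179 °C: 419.22 kJ/min
Q = ΔH = -212.68 kJ/min = -3.5446 kW
Heat removed = 3.5446 kW

Q_out = 3.54 kW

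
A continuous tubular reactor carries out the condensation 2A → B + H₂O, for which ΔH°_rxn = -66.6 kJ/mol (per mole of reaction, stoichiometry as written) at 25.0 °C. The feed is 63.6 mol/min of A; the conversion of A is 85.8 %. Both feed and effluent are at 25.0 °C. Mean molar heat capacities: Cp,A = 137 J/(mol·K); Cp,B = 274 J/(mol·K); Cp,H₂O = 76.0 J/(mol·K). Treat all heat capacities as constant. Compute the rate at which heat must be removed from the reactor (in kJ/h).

Q_out = 109000 kJ/h

Extent of reaction ξ = 0.858 × 63.6 / 2 = 27.284 mol/min
Reaction term: ξ·ΔH°_rxn = 27.284 × -66.6 = -1817.1 kJ/min
Q = ΔH = -1817.1 kJ/min = -30.286 kW
Heat removed = 109030 kJ/h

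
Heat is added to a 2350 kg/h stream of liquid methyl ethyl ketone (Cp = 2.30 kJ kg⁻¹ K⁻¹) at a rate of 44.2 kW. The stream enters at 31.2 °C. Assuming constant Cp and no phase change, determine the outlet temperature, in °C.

Q = 44.2 kW = 159120 kJ/h
ΔT = Q/(ṁ·Cp) = 159120/(2350×2.30) = 29.439 K
T_out = 31.2 + 29.439 = 60.639 °C

T_out = 60.6 °C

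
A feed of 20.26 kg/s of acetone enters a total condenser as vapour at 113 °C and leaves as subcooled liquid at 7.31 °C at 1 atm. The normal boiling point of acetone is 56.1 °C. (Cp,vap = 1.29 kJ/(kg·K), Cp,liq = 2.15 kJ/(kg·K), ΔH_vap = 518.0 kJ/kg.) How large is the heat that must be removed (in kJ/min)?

Q_c = 846000 kJ/min

vapour 113→56.1 °C: -73.401 kJ/kg
condensation at 56.1 °C: -518 kJ/kg
liquid 56.1→7.31 °C: -104.9 kJ/kg
Δh = -73.401 + -518 + -104.9 = -696.3 kJ/kg
Q = ṁ·Δh = 20.26 kg/s × -696.3 kJ/kg = -14107 kJ/s
|Q| = 14107 kW = 846420 kJ/min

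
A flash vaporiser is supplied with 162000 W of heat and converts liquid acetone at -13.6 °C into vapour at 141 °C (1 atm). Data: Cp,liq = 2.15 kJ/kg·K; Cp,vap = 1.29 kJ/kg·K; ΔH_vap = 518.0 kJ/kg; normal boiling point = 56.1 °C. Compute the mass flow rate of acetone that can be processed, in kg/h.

Δh = 2.15×(56.1−-13.6) + 518.0 + 1.29×(141−56.1) = 777.38 kJ/kg
Q = 162000 W = 162 kJ/s = 583200 kJ/h
ṁ = Q/Δh = 583200 / 777.38 = 750.22 kg/h

ṁ = 750 kg/h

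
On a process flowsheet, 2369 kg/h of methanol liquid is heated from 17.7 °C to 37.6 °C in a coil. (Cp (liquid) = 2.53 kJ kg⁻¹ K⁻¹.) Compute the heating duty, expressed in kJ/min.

Q = ṁ·Cp·ΔT = 2369 × 2.53 × (37.6 − 17.7) = 119270 kJ/h
Converting: 119270 / 3600 s = 33.131 kW
Heating duty = 1987.9 kJ/min

Q = 1990 kJ/min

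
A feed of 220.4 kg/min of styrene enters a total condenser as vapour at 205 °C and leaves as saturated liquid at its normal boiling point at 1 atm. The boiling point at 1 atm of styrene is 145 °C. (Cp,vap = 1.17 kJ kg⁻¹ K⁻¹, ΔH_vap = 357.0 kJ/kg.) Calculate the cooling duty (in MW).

vapour 205→145 °C: -70.2 kJ/kg
condensation at 145 °C: -357 kJ/kg
Δh = -70.2 + -357 = -427.2 kJ/kg
Q = ṁ·Δh = 220.4 kg/min × -427.2 kJ/kg = -94155 kJ/min
|Q| = 1569.2 kW = 1.5692 MW

Q_c = 1.57 MW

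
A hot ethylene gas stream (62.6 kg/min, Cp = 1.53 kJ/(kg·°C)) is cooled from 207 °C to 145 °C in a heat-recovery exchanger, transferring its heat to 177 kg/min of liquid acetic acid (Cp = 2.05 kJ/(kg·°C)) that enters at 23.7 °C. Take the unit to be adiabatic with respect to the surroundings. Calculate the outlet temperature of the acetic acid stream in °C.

Heat released by hot stream: Q = 62.6 × 1.53 × (207 − 145) = 5938.2 kJ/min
Energy balance on cold side (adiabatic exchanger): Q = ṁ_c·Cp_c·(T_c,out − T_c,in)
T_c,out = 23.7 + 5938.2/(177 × 2.05) = 40.066 °C

T_c,out = 40.1 °C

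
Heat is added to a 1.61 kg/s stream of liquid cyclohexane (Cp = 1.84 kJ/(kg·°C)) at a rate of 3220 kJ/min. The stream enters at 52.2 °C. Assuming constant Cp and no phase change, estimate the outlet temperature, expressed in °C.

T_out = 70.3 °C

Q = 3220 kJ/min = 53.667 kJ/s
ΔT = Q/(ṁ·Cp) = 53.667/(1.61×1.84) = 18.116 K
T_out = 52.2 + 18.116 = 70.316 °C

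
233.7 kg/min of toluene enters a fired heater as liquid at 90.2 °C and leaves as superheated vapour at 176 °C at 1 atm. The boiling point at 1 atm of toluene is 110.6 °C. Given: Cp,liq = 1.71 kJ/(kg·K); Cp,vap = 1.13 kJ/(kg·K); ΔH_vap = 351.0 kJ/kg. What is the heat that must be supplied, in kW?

Q = 1790 kW

liquid 90.2→110.6 °C: 34.884 kJ/kg
vaporisation at 110.6 °C: 351 kJ/kg
vapour 110.6→176 °C: 73.902 kJ/kg
Δh = 34.884 + 351 + 73.902 = 459.79 kJ/kg
Q = ṁ·Δh = 233.7 kg/min × 459.79 kJ/kg = 107450 kJ/min
|Q| = 1790.9 kW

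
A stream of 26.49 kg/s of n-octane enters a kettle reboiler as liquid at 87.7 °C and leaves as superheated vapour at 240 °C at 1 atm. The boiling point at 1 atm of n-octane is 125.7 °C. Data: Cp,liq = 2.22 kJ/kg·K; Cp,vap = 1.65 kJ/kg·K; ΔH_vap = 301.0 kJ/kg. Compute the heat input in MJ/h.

Q = 54700 MJ/h

liquid 87.7→125.7 °C: 84.36 kJ/kg
vaporisation at 125.7 °C: 301 kJ/kg
vapour 125.7→240 °C: 188.59 kJ/kg
Δh = 84.36 + 301 + 188.59 = 573.96 kJ/kg
Q = ṁ·Δh = 26.49 kg/s × 573.96 kJ/kg = 15204 kJ/s
|Q| = 15204 kW = 54735 MJ/h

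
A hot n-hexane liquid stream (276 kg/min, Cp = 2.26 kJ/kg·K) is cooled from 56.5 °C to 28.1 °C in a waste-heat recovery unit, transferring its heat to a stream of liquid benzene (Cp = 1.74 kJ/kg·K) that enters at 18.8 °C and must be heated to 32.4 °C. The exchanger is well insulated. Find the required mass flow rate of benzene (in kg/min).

ṁ_c = 749 kg/min

Heat released by hot stream: Q = 276 × 2.26 × (56.5 − 28.1) = 17715 kJ/min
Energy balance on cold side (adiabatic exchanger): Q = ṁ_c·Cp_c·(T_c,out − T_c,in)
ṁ_c = 17715 / [1.74 × (32.4 − 18.8)] = 748.6 kg/min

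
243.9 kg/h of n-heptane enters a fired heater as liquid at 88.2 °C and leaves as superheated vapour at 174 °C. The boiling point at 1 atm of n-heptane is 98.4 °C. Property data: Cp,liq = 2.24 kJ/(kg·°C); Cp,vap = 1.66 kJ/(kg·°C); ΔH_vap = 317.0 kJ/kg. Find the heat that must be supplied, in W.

liquid 88.2→98.4 °C: 22.848 kJ/kg
vaporisation at 98.4 °C: 317 kJ/kg
vapour 98.4→174 °C: 125.5 kJ/kg
Δh = 22.848 + 317 + 125.5 = 465.34 kJ/kg
Q = ṁ·Δh = 243.9 kg/h × 465.34 kJ/kg = 113500 kJ/h
|Q| = 31.527 kW = 31527 W

Q = 31500 W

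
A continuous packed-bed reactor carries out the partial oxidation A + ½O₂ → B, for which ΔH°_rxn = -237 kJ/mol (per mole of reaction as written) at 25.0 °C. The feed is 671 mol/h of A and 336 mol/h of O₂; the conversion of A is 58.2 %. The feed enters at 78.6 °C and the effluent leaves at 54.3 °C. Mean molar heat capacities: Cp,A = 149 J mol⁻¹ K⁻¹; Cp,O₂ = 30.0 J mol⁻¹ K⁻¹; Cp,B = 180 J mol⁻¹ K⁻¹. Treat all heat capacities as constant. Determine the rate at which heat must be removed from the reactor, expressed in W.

Q_out = 26400 W

Extent of reaction ξ = 0.582 × 671 = 390.52 mol/h
Reaction term: ξ·ΔH°_rxn = 390.52 × -237 = -92554 kJ/h
Sensible, feed 78.6→25 °C: -5899.2 kJ/h
Outlet flows (mol/h): A 280.48, O₂ 140.74, B 390.52
Sensible, products 25→54.3 °C: 3407.8 kJ/h
Q = ΔH = -95045 kJ/h = -26.401 kW
Heat removed = 26401 W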